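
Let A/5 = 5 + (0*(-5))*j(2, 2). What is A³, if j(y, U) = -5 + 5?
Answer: 15625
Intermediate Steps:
j(y, U) = 0
A = 25 (A = 5*(5 + (0*(-5))*0) = 5*(5 + 0*0) = 5*(5 + 0) = 5*5 = 25)
A³ = 25³ = 15625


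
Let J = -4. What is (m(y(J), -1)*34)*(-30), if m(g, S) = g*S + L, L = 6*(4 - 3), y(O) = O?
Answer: -10200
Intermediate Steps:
L = 6 (L = 6*1 = 6)
m(g, S) = 6 + S*g (m(g, S) = g*S + 6 = S*g + 6 = 6 + S*g)
(m(y(J), -1)*34)*(-30) = ((6 - 1*(-4))*34)*(-30) = ((6 + 4)*34)*(-30) = (10*34)*(-30) = 340*(-30) = -10200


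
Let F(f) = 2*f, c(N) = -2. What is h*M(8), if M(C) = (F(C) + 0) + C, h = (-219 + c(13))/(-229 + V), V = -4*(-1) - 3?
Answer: 442/19 ≈ 23.263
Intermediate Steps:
V = 1 (V = 4 - 3 = 1)
h = 221/228 (h = (-219 - 2)/(-229 + 1) = -221/(-228) = -221*(-1/228) = 221/228 ≈ 0.96930)
M(C) = 3*C (M(C) = (2*C + 0) + C = 2*C + C = 3*C)
h*M(8) = 221*(3*8)/228 = (221/228)*24 = 442/19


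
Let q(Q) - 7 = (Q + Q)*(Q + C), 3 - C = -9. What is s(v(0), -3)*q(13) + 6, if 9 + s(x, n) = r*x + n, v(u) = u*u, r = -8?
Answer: -7878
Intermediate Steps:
C = 12 (C = 3 - 1*(-9) = 3 + 9 = 12)
v(u) = u**2
s(x, n) = -9 + n - 8*x (s(x, n) = -9 + (-8*x + n) = -9 + (n - 8*x) = -9 + n - 8*x)
q(Q) = 7 + 2*Q*(12 + Q) (q(Q) = 7 + (Q + Q)*(Q + 12) = 7 + (2*Q)*(12 + Q) = 7 + 2*Q*(12 + Q))
s(v(0), -3)*q(13) + 6 = (-9 - 3 - 8*0**2)*(7 + 2*13**2 + 24*13) + 6 = (-9 - 3 - 8*0)*(7 + 2*169 + 312) + 6 = (-9 - 3 + 0)*(7 + 338 + 312) + 6 = -12*657 + 6 = -7884 + 6 = -7878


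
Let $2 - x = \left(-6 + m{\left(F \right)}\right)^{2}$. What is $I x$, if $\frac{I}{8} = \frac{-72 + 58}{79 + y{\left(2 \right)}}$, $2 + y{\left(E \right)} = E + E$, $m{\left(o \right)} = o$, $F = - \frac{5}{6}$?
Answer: $\frac{45052}{729} \approx 61.8$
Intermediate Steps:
$F = - \frac{5}{6}$ ($F = \left(-5\right) \frac{1}{6} = - \frac{5}{6} \approx -0.83333$)
$y{\left(E \right)} = -2 + 2 E$ ($y{\left(E \right)} = -2 + \left(E + E\right) = -2 + 2 E$)
$I = - \frac{112}{81}$ ($I = 8 \frac{-72 + 58}{79 + \left(-2 + 2 \cdot 2\right)} = 8 \left(- \frac{14}{79 + \left(-2 + 4\right)}\right) = 8 \left(- \frac{14}{79 + 2}\right) = 8 \left(- \frac{14}{81}\right) = - \frac{112}{81} \approx -1.3827$)
$x = - \frac{1609}{36}$ ($x = 2 - \left(-6 - \frac{5}{6}\right)^{2} = 2 - \left(- \frac{41}{6}\right)^{2} = 2 - \frac{1681}{36} = - \frac{1609}{36} \approx -44.694$)
$I x = \left(- \frac{112}{81}\right) \left(- \frac{1609}{36}\right) = \frac{45052}{729}$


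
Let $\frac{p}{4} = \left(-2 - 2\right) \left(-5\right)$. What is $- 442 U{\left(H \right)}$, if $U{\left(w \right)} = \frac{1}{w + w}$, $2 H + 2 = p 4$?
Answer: $- \frac{221}{159} \approx -1.3899$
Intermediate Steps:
$p = 80$ ($p = 4 \left(-2 - 2\right) \left(-5\right) = 4 \left(\left(-4\right) \left(-5\right)\right) = 4 \cdot 20 = 80$)
$H = 159$ ($H = -1 + \frac{80 \cdot 4}{2} = -1 + \frac{1}{2} \cdot 320 = -1 + 160 = 159$)
$U{\left(w \right)} = \frac{1}{2 w}$
$- 442 U{\left(H \right)} = - 442 \frac{1}{2 \cdot 159} = - 442 \cdot \frac{1}{2} \cdot \frac{1}{159} = \left(-442\right) \frac{1}{318} = - \frac{221}{159}$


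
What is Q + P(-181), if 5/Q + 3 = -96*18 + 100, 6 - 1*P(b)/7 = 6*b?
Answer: 12467359/1631 ≈ 7644.0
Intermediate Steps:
P(b) = 42 - 42*b
Q = -5/1631 (Q = 5/(-3 + (-96*18 + 100)) = 5/(-3 + (-1728 + 100)) = 5/(-3 - 1628) = 5/(-1631) = 5*(-1/1631) = -5/1631 ≈ -0.0030656)
Q + P(-181) = -5/1631 + (42 - 42*(-181)) = -5/1631 + (42 + 7602) = -5/1631 + 7644 = 12467359/1631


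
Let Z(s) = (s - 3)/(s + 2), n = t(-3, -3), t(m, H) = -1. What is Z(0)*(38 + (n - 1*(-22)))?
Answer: -177/2 ≈ -88.500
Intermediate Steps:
n = -1
Z(s) = (-3 + s)/(2 + s)
Z(0)*(38 + (n - 1*(-22))) = ((-3 + 0)/(2 + 0))*(38 + (-1 - 1*(-22))) = (-3/2)*(38 + (-1 + 22)) = ((½)*(-3))*(38 + 21) = -3/2*59 = -177/2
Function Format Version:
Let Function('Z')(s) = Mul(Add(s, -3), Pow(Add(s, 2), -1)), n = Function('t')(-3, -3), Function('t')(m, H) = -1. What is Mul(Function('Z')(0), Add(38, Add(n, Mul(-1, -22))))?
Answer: Rational(-177, 2) ≈ -88.500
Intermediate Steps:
n = -1
Function('Z')(s) = Mul(Pow(Add(2, s), -1), Add(-3, s)) (Function('Z')(s) = Mul(Add(-3, s), Pow(Add(2, s), -1)) = Mul(Pow(Add(2, s), -1), Add(-3, s)))
Mul(Function('Z')(0), Add(38, Add(n, Mul(-1, -22)))) = Mul(Mul(Pow(Add(2, 0), -1), Add(-3, 0)), Add(38, Add(-1, Mul(-1, -22)))) = Mul(Mul(Pow(2, -1), -3), Add(38, Add(-1, 22))) = Mul(Mul(Rational(1, 2), -3), Add(38, 21)) = Mul(Rational(-3, 2), 59) = Rational(-177, 2)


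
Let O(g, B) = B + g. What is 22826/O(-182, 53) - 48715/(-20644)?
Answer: -464935709/2663076 ≈ -174.59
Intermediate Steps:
22826/O(-182, 53) - 48715/(-20644) = 22826/(53 - 182) - 48715/(-20644) = 22826/(-129) - 48715*(-1/20644) = 22826*(-1/129) + 48715/20644 = -22826/129 + 48715/20644 = -464935709/2663076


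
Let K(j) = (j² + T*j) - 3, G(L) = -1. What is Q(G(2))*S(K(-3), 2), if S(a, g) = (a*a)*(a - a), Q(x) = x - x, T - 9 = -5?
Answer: 0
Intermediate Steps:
T = 4 (T = 9 - 5 = 4)
K(j) = -3 + j² + 4*j (K(j) = (j² + 4*j) - 3 = -3 + j² + 4*j)
Q(x) = 0
S(a, g) = 0 (S(a, g) = a²*0 = 0)
Q(G(2))*S(K(-3), 2) = 0*0 = 0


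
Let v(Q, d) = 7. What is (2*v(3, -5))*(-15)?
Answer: -210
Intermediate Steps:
(2*v(3, -5))*(-15) = (2*7)*(-15) = 14*(-15) = -210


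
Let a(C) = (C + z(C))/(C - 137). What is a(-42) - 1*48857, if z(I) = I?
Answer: -8745319/179 ≈ -48857.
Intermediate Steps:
a(C) = 2*C/(-137 + C) (a(C) = (C + C)/(C - 137) = (2*C)/(-137 + C) = 2*C/(-137 + C))
a(-42) - 1*48857 = 2*(-42)/(-137 - 42) - 1*48857 = 2*(-42)/(-179) - 48857 = 2*(-42)*(-1/179) - 48857 = 84/179 - 48857 = -8745319/179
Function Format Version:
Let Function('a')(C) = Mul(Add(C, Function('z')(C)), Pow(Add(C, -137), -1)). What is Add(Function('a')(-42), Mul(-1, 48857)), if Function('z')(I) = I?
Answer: Rational(-8745319, 179) ≈ -48857.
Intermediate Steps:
Function('a')(C) = Mul(2, C, Pow(Add(-137, C), -1)) (Function('a')(C) = Mul(Add(C, C), Pow(Add(C, -137), -1)) = Mul(Mul(2, C), Pow(Add(-137, C), -1)) = Mul(2, C, Pow(Add(-137, C), -1)))
Add(Function('a')(-42), Mul(-1, 48857)) = Add(Mul(2, -42, Pow(Add(-137, -42), -1)), Mul(-1, 48857)) = Add(Mul(2, -42, Pow(-179, -1)), -48857) = Add(Mul(2, -42, Rational(-1, 179)), -48857) = Add(Rational(84, 179), -48857) = Rational(-8745319, 179)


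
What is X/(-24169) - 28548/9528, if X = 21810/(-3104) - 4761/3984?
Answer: -1851457012185/618000749944 ≈ -2.9959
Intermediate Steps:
X = -529527/64408 (X = 21810*(-1/3104) - 4761*1/3984 = -10905/1552 - 1587/1328 = -529527/64408 ≈ -8.2215)
X/(-24169) - 28548/9528 = -529527/64408/(-24169) - 28548/9528 = -529527/64408*(-1/24169) - 28548*1/9528 = 529527/1556676952 - 2379/794 = -1851457012185/618000749944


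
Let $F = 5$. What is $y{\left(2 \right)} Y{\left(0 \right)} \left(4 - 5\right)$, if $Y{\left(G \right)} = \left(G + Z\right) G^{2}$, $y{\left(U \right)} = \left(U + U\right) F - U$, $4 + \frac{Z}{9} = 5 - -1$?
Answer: $0$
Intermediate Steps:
$Z = 18$ ($Z = -36 + 9 \left(5 - -1\right) = -36 + 9 \left(5 + 1\right) = -36 + 9 \cdot 6 = -36 + 54 = 18$)
$y{\left(U \right)} = 9 U$ ($y{\left(U \right)} = \left(U + U\right) 5 - U = 2 U 5 - U = 10 U - U = 9 U$)
$Y{\left(G \right)} = G^{2} \left(18 + G\right)$ ($Y{\left(G \right)} = \left(G + 18\right) G^{2} = \left(18 + G\right) G^{2} = G^{2} \left(18 + G\right)$)
$y{\left(2 \right)} Y{\left(0 \right)} \left(4 - 5\right) = 9 \cdot 2 \cdot 0^{2} \left(18 + 0\right) \left(4 - 5\right) = 18 \cdot 0 \cdot 18 \left(4 - 5\right) = 18 \cdot 0 \left(-1\right) = 0 \left(-1\right) = 0$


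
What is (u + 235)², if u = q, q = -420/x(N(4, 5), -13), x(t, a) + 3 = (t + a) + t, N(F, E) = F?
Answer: 330625/4 ≈ 82656.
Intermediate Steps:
x(t, a) = -3 + a + 2*t (x(t, a) = -3 + ((t + a) + t) = -3 + ((a + t) + t) = -3 + (a + 2*t) = -3 + a + 2*t)
q = 105/2 (q = -420/(-3 - 13 + 2*4) = -420/(-3 - 13 + 8) = -420/(-8) = -420*(-⅛) = 105/2 ≈ 52.500)
u = 105/2 ≈ 52.500
(u + 235)² = (105/2 + 235)² = (575/2)² = 330625/4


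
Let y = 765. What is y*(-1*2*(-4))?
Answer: 6120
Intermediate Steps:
y*(-1*2*(-4)) = 765*(-1*2*(-4)) = 765*(-2*(-4)) = 765*8 = 6120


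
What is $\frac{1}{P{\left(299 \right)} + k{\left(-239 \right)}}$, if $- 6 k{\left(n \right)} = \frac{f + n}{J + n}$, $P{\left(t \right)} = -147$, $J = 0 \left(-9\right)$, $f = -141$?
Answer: $- \frac{717}{105589} \approx -0.0067905$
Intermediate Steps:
$J = 0$
$k{\left(n \right)} = - \frac{-141 + n}{6 n}$ ($k{\left(n \right)} = - \frac{\left(-141 + n\right) \frac{1}{0 + n}}{6} = - \frac{\left(-141 + n\right) \frac{1}{n}}{6} = - \frac{\frac{1}{n} \left(-141 + n\right)}{6} = - \frac{-141 + n}{6 n}$)
$\frac{1}{P{\left(299 \right)} + k{\left(-239 \right)}} = \frac{1}{-147 + \frac{141 - -239}{6 \left(-239\right)}} = \frac{1}{-147 + \frac{1}{6} \left(- \frac{1}{239}\right) \left(141 + 239\right)} = \frac{1}{-147 + \frac{1}{6} \left(- \frac{1}{239}\right) 380} = \frac{1}{-147 - \frac{190}{717}} = \frac{1}{- \frac{105589}{717}} = - \frac{717}{105589}$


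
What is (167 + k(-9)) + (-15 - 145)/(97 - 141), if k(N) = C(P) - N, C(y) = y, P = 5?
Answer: 2031/11 ≈ 184.64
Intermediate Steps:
k(N) = 5 - N
(167 + k(-9)) + (-15 - 145)/(97 - 141) = (167 + (5 - 1*(-9))) + (-15 - 145)/(97 - 141) = (167 + (5 + 9)) - 160/(-44) = (167 + 14) - 160*(-1/44) = 181 + 40/11 = 2031/11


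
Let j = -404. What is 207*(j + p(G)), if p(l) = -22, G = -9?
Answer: -88182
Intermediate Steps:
207*(j + p(G)) = 207*(-404 - 22) = 207*(-426) = -88182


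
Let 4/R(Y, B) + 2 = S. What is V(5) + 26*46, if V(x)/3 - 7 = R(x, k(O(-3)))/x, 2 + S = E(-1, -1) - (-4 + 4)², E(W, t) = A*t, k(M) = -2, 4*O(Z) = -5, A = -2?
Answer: 6079/5 ≈ 1215.8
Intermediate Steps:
O(Z) = -5/4 (O(Z) = (¼)*(-5) = -5/4)
E(W, t) = -2*t
S = 0 (S = -2 + (-2*(-1) - (-4 + 4)²) = -2 + (2 - 1*0²) = -2 + (2 - 1*0) = -2 + (2 + 0) = -2 + 2 = 0)
R(Y, B) = -2 (R(Y, B) = 4/(-2 + 0) = 4/(-2) = 4*(-½) = -2)
V(x) = 21 - 6/x (V(x) = 21 + 3*(-2/x) = 21 - 6/x)
V(5) + 26*46 = (21 - 6/5) + 26*46 = (21 - 6*⅕) + 1196 = (21 - 6/5) + 1196 = 99/5 + 1196 = 6079/5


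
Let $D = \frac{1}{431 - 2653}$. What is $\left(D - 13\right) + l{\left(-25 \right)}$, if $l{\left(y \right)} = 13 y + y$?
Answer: $- \frac{806587}{2222} \approx -363.0$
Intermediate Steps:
$D = - \frac{1}{2222}$ ($D = \frac{1}{-2222} = - \frac{1}{2222} \approx -0.00045004$)
$l{\left(y \right)} = 14 y$
$\left(D - 13\right) + l{\left(-25 \right)} = \left(- \frac{1}{2222} - 13\right) + 14 \left(-25\right) = - \frac{28887}{2222} - 350 = - \frac{806587}{2222}$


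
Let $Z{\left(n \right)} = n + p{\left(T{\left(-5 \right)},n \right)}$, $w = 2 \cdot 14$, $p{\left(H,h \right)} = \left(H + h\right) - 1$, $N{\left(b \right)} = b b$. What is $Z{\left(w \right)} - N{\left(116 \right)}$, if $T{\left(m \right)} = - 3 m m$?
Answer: $-13476$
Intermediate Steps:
$T{\left(m \right)} = - 3 m^{2}$
$N{\left(b \right)} = b^{2}$
$p{\left(H,h \right)} = -1 + H + h$
$w = 28$
$Z{\left(n \right)} = -76 + 2 n$ ($Z{\left(n \right)} = n - \left(1 + 75 - n\right) = n - \left(76 - n\right) = n + \left(-76 + n\right) = -76 + 2 n$)
$Z{\left(w \right)} - N{\left(116 \right)} = \left(-76 + 2 \cdot 28\right) - 116^{2} = \left(-76 + 56\right) - 13456 = -20 - 13456 = -13476$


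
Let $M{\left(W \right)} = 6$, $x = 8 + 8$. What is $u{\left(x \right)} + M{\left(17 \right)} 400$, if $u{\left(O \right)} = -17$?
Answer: $2383$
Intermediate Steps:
$x = 16$
$u{\left(x \right)} + M{\left(17 \right)} 400 = -17 + 6 \cdot 400 = -17 + 2400 = 2383$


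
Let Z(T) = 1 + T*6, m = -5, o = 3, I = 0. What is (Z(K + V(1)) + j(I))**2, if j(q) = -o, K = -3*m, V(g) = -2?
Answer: 5776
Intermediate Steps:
K = 15 (K = -3*(-5) = 15)
Z(T) = 1 + 6*T
j(q) = -3 (j(q) = -1*3 = -3)
(Z(K + V(1)) + j(I))**2 = ((1 + 6*(15 - 2)) - 3)**2 = ((1 + 6*13) - 3)**2 = ((1 + 78) - 3)**2 = (79 - 3)**2 = 76**2 = 5776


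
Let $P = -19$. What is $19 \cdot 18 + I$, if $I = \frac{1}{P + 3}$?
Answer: $\frac{5471}{16} \approx 341.94$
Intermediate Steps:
$I = - \frac{1}{16}$ ($I = \frac{1}{-19 + 3} = \frac{1}{-16} = - \frac{1}{16} \approx -0.0625$)
$19 \cdot 18 + I = 19 \cdot 18 - \frac{1}{16} = 342 - \frac{1}{16} = \frac{5471}{16}$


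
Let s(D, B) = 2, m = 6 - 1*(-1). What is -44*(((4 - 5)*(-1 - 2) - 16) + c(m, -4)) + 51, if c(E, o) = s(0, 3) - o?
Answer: 359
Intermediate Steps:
m = 7 (m = 6 + 1 = 7)
c(E, o) = 2 - o
-44*(((4 - 5)*(-1 - 2) - 16) + c(m, -4)) + 51 = -44*(((4 - 5)*(-1 - 2) - 16) + (2 - 1*(-4))) + 51 = -44*((-1*(-3) - 16) + (2 + 4)) + 51 = -44*((3 - 16) + 6) + 51 = -44*(-13 + 6) + 51 = -44*(-7) + 51 = 308 + 51 = 359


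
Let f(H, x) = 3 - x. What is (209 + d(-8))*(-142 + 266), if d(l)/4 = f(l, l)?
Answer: 31372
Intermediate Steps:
d(l) = 12 - 4*l (d(l) = 4*(3 - l) = 12 - 4*l)
(209 + d(-8))*(-142 + 266) = (209 + (12 - 4*(-8)))*(-142 + 266) = (209 + (12 + 32))*124 = (209 + 44)*124 = 253*124 = 31372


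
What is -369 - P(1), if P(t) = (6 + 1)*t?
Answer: -376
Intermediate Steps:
P(t) = 7*t
-369 - P(1) = -369 - 7 = -376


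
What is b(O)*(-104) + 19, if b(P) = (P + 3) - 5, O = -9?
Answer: 1163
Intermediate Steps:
b(P) = -2 + P (b(P) = (3 + P) - 5 = -2 + P)
b(O)*(-104) + 19 = (-2 - 9)*(-104) + 19 = -11*(-104) + 19 = 1144 + 19 = 1163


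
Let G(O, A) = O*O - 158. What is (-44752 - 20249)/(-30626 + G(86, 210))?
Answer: 21667/7796 ≈ 2.7792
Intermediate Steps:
G(O, A) = -158 + O² (G(O, A) = O² - 158 = -158 + O²)
(-44752 - 20249)/(-30626 + G(86, 210)) = (-44752 - 20249)/(-30626 + (-158 + 86²)) = -65001/(-30626 + (-158 + 7396)) = -65001/(-30626 + 7238) = -65001/(-23388) = -65001*(-1/23388) = 21667/7796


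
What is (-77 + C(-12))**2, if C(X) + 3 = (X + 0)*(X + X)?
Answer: 43264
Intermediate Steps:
C(X) = -3 + 2*X**2 (C(X) = -3 + (X + 0)*(X + X) = -3 + X*(2*X) = -3 + 2*X**2)
(-77 + C(-12))**2 = (-77 + (-3 + 2*(-12)**2))**2 = (-77 + (-3 + 2*144))**2 = (-77 + (-3 + 288))**2 = (-77 + 285)**2 = 208**2 = 43264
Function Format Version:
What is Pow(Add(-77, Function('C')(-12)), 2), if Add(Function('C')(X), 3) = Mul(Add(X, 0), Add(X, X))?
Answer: 43264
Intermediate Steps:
Function('C')(X) = Add(-3, Mul(2, Pow(X, 2))) (Function('C')(X) = Add(-3, Mul(Add(X, 0), Add(X, X))) = Add(-3, Mul(X, Mul(2, X))) = Add(-3, Mul(2, Pow(X, 2))))
Pow(Add(-77, Function('C')(-12)), 2) = Pow(Add(-77, Add(-3, Mul(2, Pow(-12, 2)))), 2) = Pow(Add(-77, Add(-3, Mul(2, 144))), 2) = Pow(Add(-77, Add(-3, 288)), 2) = Pow(Add(-77, 285), 2) = Pow(208, 2) = 43264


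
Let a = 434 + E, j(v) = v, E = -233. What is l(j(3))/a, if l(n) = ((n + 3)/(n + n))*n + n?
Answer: 2/67 ≈ 0.029851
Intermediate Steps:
l(n) = 3/2 + 3*n/2 (l(n) = ((3 + n)/((2*n)))*n + n = ((3 + n)*(1/(2*n)))*n + n = ((3 + n)/(2*n))*n + n = (3/2 + n/2) + n = 3/2 + 3*n/2)
a = 201 (a = 434 - 233 = 201)
l(j(3))/a = (3/2 + (3/2)*3)/201 = (3/2 + 9/2)*(1/201) = 6*(1/201) = 2/67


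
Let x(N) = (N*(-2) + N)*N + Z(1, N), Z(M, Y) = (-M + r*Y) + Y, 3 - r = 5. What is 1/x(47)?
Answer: -1/2257 ≈ -0.00044307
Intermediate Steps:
r = -2 (r = 3 - 1*5 = 3 - 5 = -2)
Z(M, Y) = -M - Y (Z(M, Y) = (-M - 2*Y) + Y = -M - Y)
x(N) = -1 - N - N**2 (x(N) = (N*(-2) + N)*N + (-1*1 - N) = (-2*N + N)*N + (-1 - N) = (-N)*N + (-1 - N) = -N**2 + (-1 - N) = -1 - N - N**2)
1/x(47) = 1/(-1 - 1*47 - 1*47**2) = 1/(-1 - 47 - 1*2209) = 1/(-1 - 47 - 2209) = 1/(-2257) = -1/2257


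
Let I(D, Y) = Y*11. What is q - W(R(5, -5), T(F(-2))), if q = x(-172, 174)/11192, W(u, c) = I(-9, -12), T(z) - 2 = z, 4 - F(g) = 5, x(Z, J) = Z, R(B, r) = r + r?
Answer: 369293/2798 ≈ 131.98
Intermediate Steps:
R(B, r) = 2*r
F(g) = -1 (F(g) = 4 - 1*5 = 4 - 5 = -1)
I(D, Y) = 11*Y
T(z) = 2 + z
W(u, c) = -132 (W(u, c) = 11*(-12) = -132)
q = -43/2798 (q = -172/11192 = -172*1/11192 = -43/2798 ≈ -0.015368)
q - W(R(5, -5), T(F(-2))) = -43/2798 - 1*(-132) = -43/2798 + 132 = 369293/2798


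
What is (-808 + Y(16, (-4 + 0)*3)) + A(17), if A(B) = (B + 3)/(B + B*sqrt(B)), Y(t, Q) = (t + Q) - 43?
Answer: -57601/68 + 5*sqrt(17)/68 ≈ -846.77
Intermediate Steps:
Y(t, Q) = -43 + Q + t (Y(t, Q) = (Q + t) - 43 = -43 + Q + t)
A(B) = (3 + B)/(B + B**(3/2))
(-808 + Y(16, (-4 + 0)*3)) + A(17) = (-808 + (-43 + (-4 + 0)*3 + 16)) + (3 + 17)/(17 + 17**(3/2)) = (-808 + (-43 - 4*3 + 16)) + 20/(17 + 17*sqrt(17)) = (-808 + (-43 - 12 + 16)) + 20/(17 + 17*sqrt(17)) = (-808 - 39) + 20/(17 + 17*sqrt(17)) = -847 + 20/(17 + 17*sqrt(17))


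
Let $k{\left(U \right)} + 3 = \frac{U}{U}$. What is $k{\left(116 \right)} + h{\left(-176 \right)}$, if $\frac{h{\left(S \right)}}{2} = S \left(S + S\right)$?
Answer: $123902$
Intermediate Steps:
$h{\left(S \right)} = 4 S^{2}$ ($h{\left(S \right)} = 2 S \left(S + S\right) = 2 S 2 S = 2 \cdot 2 S^{2} = 4 S^{2}$)
$k{\left(U \right)} = -2$ ($k{\left(U \right)} = -3 + \frac{U}{U} = -3 + 1 = -2$)
$k{\left(116 \right)} + h{\left(-176 \right)} = -2 + 4 \left(-176\right)^{2} = -2 + 4 \cdot 30976 = -2 + 123904 = 123902$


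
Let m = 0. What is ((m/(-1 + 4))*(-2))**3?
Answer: 0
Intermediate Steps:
((m/(-1 + 4))*(-2))**3 = ((0/(-1 + 4))*(-2))**3 = ((0/3)*(-2))**3 = ((0*(1/3))*(-2))**3 = (0*(-2))**3 = 0**3 = 0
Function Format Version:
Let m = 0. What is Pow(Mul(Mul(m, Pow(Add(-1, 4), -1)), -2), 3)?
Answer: 0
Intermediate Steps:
Pow(Mul(Mul(m, Pow(Add(-1, 4), -1)), -2), 3) = Pow(Mul(Mul(0, Pow(Add(-1, 4), -1)), -2), 3) = Pow(Mul(Mul(0, Pow(3, -1)), -2), 3) = Pow(Mul(Mul(0, Rational(1, 3)), -2), 3) = Pow(Mul(0, -2), 3) = Pow(0, 3) = 0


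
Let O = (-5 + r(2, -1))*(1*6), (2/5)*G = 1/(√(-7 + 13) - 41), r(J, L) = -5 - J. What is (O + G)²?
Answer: (48281 + √6)²/448900 ≈ 5193.3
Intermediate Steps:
G = 5/(2*(-41 + √6)) (G = 5/(2*(√(-7 + 13) - 41)) = 5/(2*(√6 - 41)) = 5/(2*(-41 + √6)) ≈ -0.064850)
O = -72 (O = (-5 + (-5 - 1*2))*(1*6) = (-5 + (-5 - 2))*6 = (-5 - 7)*6 = -12*6 = -72)
(O + G)² = (-72 + (-41/670 - √6/670))² = (-48281/670 - √6/670)²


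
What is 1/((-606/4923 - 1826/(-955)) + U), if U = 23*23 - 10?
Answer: 1567155/816157001 ≈ 0.0019202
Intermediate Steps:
U = 519 (U = 529 - 10 = 519)
1/((-606/4923 - 1826/(-955)) + U) = 1/((-606/4923 - 1826/(-955)) + 519) = 1/((-606*1/4923 - 1826*(-1/955)) + 519) = 1/((-202/1641 + 1826/955) + 519) = 1/(2803556/1567155 + 519) = 1/(816157001/1567155) = 1567155/816157001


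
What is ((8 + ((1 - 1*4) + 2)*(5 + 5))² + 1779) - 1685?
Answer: 98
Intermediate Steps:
((8 + ((1 - 1*4) + 2)*(5 + 5))² + 1779) - 1685 = ((8 + ((1 - 4) + 2)*10)² + 1779) - 1685 = ((8 + (-3 + 2)*10)² + 1779) - 1685 = ((8 - 1*10)² + 1779) - 1685 = ((8 - 10)² + 1779) - 1685 = ((-2)² + 1779) - 1685 = (4 + 1779) - 1685 = 1783 - 1685 = 98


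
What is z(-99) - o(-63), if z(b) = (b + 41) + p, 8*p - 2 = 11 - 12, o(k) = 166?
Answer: -1791/8 ≈ -223.88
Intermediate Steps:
p = ⅛ (p = ¼ + (11 - 12)/8 = ¼ + (⅛)*(-1) = ¼ - ⅛ = ⅛ ≈ 0.12500)
z(b) = 329/8 + b (z(b) = (b + 41) + ⅛ = (41 + b) + ⅛ = 329/8 + b)
z(-99) - o(-63) = (329/8 - 99) - 1*166 = -463/8 - 166 = -1791/8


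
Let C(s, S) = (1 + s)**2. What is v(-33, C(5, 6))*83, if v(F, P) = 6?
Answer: 498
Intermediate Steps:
v(-33, C(5, 6))*83 = 6*83 = 498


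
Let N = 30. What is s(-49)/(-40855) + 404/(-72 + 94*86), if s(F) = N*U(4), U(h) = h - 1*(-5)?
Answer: 717109/16366513 ≈ 0.043816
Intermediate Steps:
U(h) = 5 + h (U(h) = h + 5 = 5 + h)
s(F) = 270 (s(F) = 30*(5 + 4) = 30*9 = 270)
s(-49)/(-40855) + 404/(-72 + 94*86) = 270/(-40855) + 404/(-72 + 94*86) = 270*(-1/40855) + 404/(-72 + 8084) = -54/8171 + 404/8012 = -54/8171 + 404*(1/8012) = -54/8171 + 101/2003 = 717109/16366513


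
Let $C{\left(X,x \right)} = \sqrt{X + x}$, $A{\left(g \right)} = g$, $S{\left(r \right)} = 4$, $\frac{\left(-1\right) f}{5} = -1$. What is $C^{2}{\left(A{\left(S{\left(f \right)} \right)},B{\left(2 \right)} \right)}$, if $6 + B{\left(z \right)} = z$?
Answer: $0$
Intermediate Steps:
$f = 5$ ($f = \left(-5\right) \left(-1\right) = 5$)
$B{\left(z \right)} = -6 + z$
$C^{2}{\left(A{\left(S{\left(f \right)} \right)},B{\left(2 \right)} \right)} = \left(\sqrt{4 + \left(-6 + 2\right)}\right)^{2} = \left(\sqrt{4 - 4}\right)^{2} = \left(\sqrt{0}\right)^{2} = 0^{2} = 0$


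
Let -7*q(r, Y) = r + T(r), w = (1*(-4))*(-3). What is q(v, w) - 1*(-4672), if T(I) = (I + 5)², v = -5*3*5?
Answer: 27879/7 ≈ 3982.7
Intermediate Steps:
w = 12 (w = -4*(-3) = 12)
v = -75 (v = -15*5 = -75)
T(I) = (5 + I)²
q(r, Y) = -r/7 - (5 + r)²/7 (q(r, Y) = -(r + (5 + r)²)/7 = -r/7 - (5 + r)²/7)
q(v, w) - 1*(-4672) = (-⅐*(-75) - (5 - 75)²/7) - 1*(-4672) = (75/7 - ⅐*(-70)²) + 4672 = (75/7 - ⅐*4900) + 4672 = (75/7 - 700) + 4672 = -4825/7 + 4672 = 27879/7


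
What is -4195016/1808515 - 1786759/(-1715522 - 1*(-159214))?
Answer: -253642808311/216508181740 ≈ -1.1715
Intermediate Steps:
-4195016/1808515 - 1786759/(-1715522 - 1*(-159214)) = -4195016*1/1808515 - 1786759/(-1715522 + 159214) = -4195016/1808515 - 1786759/(-1556308) = -4195016/1808515 - 1786759*(-1/1556308) = -4195016/1808515 + 137443/119716 = -253642808311/216508181740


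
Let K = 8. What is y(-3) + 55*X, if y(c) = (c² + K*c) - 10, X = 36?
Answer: 1955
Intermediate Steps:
y(c) = -10 + c² + 8*c (y(c) = (c² + 8*c) - 10 = -10 + c² + 8*c)
y(-3) + 55*X = (-10 + (-3)² + 8*(-3)) + 55*36 = (-10 + 9 - 24) + 1980 = -25 + 1980 = 1955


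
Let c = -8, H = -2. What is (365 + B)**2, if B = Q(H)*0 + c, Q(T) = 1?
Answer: 127449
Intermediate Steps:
B = -8 (B = 1*0 - 8 = 0 - 8 = -8)
(365 + B)**2 = (365 - 8)**2 = 357**2 = 127449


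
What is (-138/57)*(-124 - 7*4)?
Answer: 368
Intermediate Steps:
(-138/57)*(-124 - 7*4) = (-138*1/57)*(-124 - 28) = -46/19*(-152) = 368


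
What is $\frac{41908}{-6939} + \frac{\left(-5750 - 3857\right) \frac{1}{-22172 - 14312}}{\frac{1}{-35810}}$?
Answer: $- \frac{1194365017301}{126581238} \approx -9435.6$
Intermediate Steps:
$\frac{41908}{-6939} + \frac{\left(-5750 - 3857\right) \frac{1}{-22172 - 14312}}{\frac{1}{-35810}} = 41908 \left(- \frac{1}{6939}\right) + \frac{\left(-9607\right) \frac{1}{-36484}}{- \frac{1}{35810}} = - \frac{41908}{6939} + \left(-9607\right) \left(- \frac{1}{36484}\right) \left(-35810\right) = - \frac{41908}{6939} + \frac{9607}{36484} \left(-35810\right) = - \frac{41908}{6939} - \frac{172013335}{18242} = - \frac{1194365017301}{126581238}$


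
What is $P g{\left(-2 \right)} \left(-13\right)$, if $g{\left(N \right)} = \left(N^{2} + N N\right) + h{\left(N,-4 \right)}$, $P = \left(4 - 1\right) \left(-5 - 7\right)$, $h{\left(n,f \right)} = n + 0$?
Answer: $2808$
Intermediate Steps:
$h{\left(n,f \right)} = n$
$P = -36$ ($P = 3 \left(-12\right) = -36$)
$g{\left(N \right)} = N + 2 N^{2}$ ($g{\left(N \right)} = \left(N^{2} + N N\right) + N = \left(N^{2} + N^{2}\right) + N = 2 N^{2} + N = N + 2 N^{2}$)
$P g{\left(-2 \right)} \left(-13\right) = - 36 \left(- 2 \left(1 + 2 \left(-2\right)\right)\right) \left(-13\right) = - 36 \left(- 2 \left(1 - 4\right)\right) \left(-13\right) = - 36 \left(\left(-2\right) \left(-3\right)\right) \left(-13\right) = \left(-36\right) 6 \left(-13\right) = \left(-216\right) \left(-13\right) = 2808$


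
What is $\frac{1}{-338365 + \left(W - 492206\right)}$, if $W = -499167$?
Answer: $- \frac{1}{1329738} \approx -7.5203 \cdot 10^{-7}$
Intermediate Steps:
$\frac{1}{-338365 + \left(W - 492206\right)} = \frac{1}{-338365 - 991373} = \frac{1}{-1329738} = - \frac{1}{1329738}$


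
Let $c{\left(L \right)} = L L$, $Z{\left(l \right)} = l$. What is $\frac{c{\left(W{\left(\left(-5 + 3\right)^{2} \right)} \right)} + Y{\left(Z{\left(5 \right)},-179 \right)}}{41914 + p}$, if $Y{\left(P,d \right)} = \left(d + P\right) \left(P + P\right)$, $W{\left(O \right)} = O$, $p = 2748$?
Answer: $- \frac{862}{22331} \approx -0.038601$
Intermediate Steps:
$Y{\left(P,d \right)} = 2 P \left(P + d\right)$ ($Y{\left(P,d \right)} = \left(P + d\right) 2 P = 2 P \left(P + d\right)$)
$c{\left(L \right)} = L^{2}$
$\frac{c{\left(W{\left(\left(-5 + 3\right)^{2} \right)} \right)} + Y{\left(Z{\left(5 \right)},-179 \right)}}{41914 + p} = \frac{\left(\left(-5 + 3\right)^{2}\right)^{2} + 2 \cdot 5 \left(5 - 179\right)}{41914 + 2748} = \frac{\left(\left(-2\right)^{2}\right)^{2} + 2 \cdot 5 \left(-174\right)}{44662} = \left(4^{2} - 1740\right) \frac{1}{44662} = \left(16 - 1740\right) \frac{1}{44662} = \left(-1724\right) \frac{1}{44662} = - \frac{862}{22331}$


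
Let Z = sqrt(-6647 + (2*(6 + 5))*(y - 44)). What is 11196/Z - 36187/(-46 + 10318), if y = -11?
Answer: -36187/10272 - 1244*I*sqrt(97)/97 ≈ -3.5229 - 126.31*I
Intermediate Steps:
Z = 9*I*sqrt(97) (Z = sqrt(-6647 + (2*(6 + 5))*(-11 - 44)) = sqrt(-6647 + (2*11)*(-55)) = sqrt(-6647 + 22*(-55)) = sqrt(-6647 - 1210) = sqrt(-7857) = 9*I*sqrt(97) ≈ 88.64*I)
11196/Z - 36187/(-46 + 10318) = 11196/((9*I*sqrt(97))) - 36187/(-46 + 10318) = 11196*(-I*sqrt(97)/873) - 36187/10272 = -1244*I*sqrt(97)/97 - 36187*1/10272 = -1244*I*sqrt(97)/97 - 36187/10272 = -36187/10272 - 1244*I*sqrt(97)/97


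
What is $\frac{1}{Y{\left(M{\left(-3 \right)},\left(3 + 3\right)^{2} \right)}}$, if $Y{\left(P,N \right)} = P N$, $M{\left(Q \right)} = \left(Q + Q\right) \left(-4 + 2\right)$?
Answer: $\frac{1}{432} \approx 0.0023148$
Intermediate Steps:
$M{\left(Q \right)} = - 4 Q$ ($M{\left(Q \right)} = 2 Q \left(-2\right) = - 4 Q$)
$Y{\left(P,N \right)} = N P$
$\frac{1}{Y{\left(M{\left(-3 \right)},\left(3 + 3\right)^{2} \right)}} = \frac{1}{\left(3 + 3\right)^{2} \left(\left(-4\right) \left(-3\right)\right)} = \frac{1}{6^{2} \cdot 12} = \frac{1}{36 \cdot 12} = \frac{1}{432}$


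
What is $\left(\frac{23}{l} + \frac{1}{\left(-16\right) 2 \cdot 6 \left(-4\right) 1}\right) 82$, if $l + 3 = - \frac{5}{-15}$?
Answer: $- \frac{271543}{384} \approx -707.14$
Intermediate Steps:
$l = - \frac{8}{3}$ ($l = -3 - \frac{5}{-15} = -3 - - \frac{1}{3} = -3 + \frac{1}{3} = - \frac{8}{3} \approx -2.6667$)
$\left(\frac{23}{l} + \frac{1}{\left(-16\right) 2 \cdot 6 \left(-4\right) 1}\right) 82 = \left(\frac{23}{- \frac{8}{3}} + \frac{1}{\left(-16\right) 2 \cdot 6 \left(-4\right) 1}\right) 82 = \left(23 \left(- \frac{3}{8}\right) - \frac{1}{16 \cdot 12 \left(-4\right) 1}\right) 82 = \left(- \frac{69}{8} - \frac{1}{16 \left(\left(-48\right) 1\right)}\right) 82 = \left(- \frac{69}{8} - \frac{1}{16 \left(-48\right)}\right) 82 = \left(- \frac{69}{8} - - \frac{1}{768}\right) 82 = \left(- \frac{69}{8} + \frac{1}{768}\right) 82 = \left(- \frac{6623}{768}\right) 82 = - \frac{271543}{384}$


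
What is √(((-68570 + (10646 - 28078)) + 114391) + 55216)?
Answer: √83605 ≈ 289.15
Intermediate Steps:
√(((-68570 + (10646 - 28078)) + 114391) + 55216) = √(((-68570 - 17432) + 114391) + 55216) = √((-86002 + 114391) + 55216) = √(28389 + 55216) = √83605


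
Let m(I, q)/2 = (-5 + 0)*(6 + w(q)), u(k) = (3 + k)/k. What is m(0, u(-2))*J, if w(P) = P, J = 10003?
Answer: -550165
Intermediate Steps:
u(k) = (3 + k)/k
m(I, q) = -60 - 10*q (m(I, q) = 2*((-5 + 0)*(6 + q)) = 2*(-5*(6 + q)) = 2*(-30 - 5*q) = -60 - 10*q)
m(0, u(-2))*J = (-60 - 10*(3 - 2)/(-2))*10003 = (-60 - (-5))*10003 = (-60 - 10*(-½))*10003 = (-60 + 5)*10003 = -55*10003 = -550165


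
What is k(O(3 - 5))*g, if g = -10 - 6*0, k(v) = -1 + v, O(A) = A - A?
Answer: 10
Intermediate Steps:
O(A) = 0
g = -10 (g = -10 + 0 = -10)
k(O(3 - 5))*g = (-1 + 0)*(-10) = -1*(-10) = 10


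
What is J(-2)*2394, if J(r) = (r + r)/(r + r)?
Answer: 2394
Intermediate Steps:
J(r) = 1 (J(r) = (2*r)/((2*r)) = (2*r)*(1/(2*r)) = 1)
J(-2)*2394 = 1*2394 = 2394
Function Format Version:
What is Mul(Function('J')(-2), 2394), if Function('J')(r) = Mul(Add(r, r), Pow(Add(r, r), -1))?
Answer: 2394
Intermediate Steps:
Function('J')(r) = 1 (Function('J')(r) = Mul(Mul(2, r), Pow(Mul(2, r), -1)) = Mul(Mul(2, r), Mul(Rational(1, 2), Pow(r, -1))) = 1)
Mul(Function('J')(-2), 2394) = Mul(1, 2394) = 2394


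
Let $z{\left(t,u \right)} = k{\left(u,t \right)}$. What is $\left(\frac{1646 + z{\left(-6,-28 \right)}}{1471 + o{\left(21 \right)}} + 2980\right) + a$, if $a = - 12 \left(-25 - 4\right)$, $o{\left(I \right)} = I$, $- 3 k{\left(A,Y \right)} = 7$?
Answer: $\frac{14901059}{4476} \approx 3329.1$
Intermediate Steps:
$k{\left(A,Y \right)} = - \frac{7}{3}$ ($k{\left(A,Y \right)} = \left(- \frac{1}{3}\right) 7 = - \frac{7}{3}$)
$z{\left(t,u \right)} = - \frac{7}{3}$
$a = 348$ ($a = \left(-12\right) \left(-29\right) = 348$)
$\left(\frac{1646 + z{\left(-6,-28 \right)}}{1471 + o{\left(21 \right)}} + 2980\right) + a = \left(\frac{1646 - \frac{7}{3}}{1471 + 21} + 2980\right) + 348 = \left(\frac{4931}{3 \cdot 1492} + 2980\right) + 348 = \left(\frac{4931}{3} \cdot \frac{1}{1492} + 2980\right) + 348 = \left(\frac{4931}{4476} + 2980\right) + 348 = \frac{13343411}{4476} + 348 = \frac{14901059}{4476}$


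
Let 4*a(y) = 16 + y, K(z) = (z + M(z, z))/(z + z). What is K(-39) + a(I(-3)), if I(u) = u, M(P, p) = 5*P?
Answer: 25/4 ≈ 6.2500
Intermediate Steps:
K(z) = 3 (K(z) = (z + 5*z)/(z + z) = (6*z)/((2*z)) = (6*z)*(1/(2*z)) = 3)
a(y) = 4 + y/4 (a(y) = (16 + y)/4 = 4 + y/4)
K(-39) + a(I(-3)) = 3 + (4 + (1/4)*(-3)) = 3 + (4 - 3/4) = 3 + 13/4 = 25/4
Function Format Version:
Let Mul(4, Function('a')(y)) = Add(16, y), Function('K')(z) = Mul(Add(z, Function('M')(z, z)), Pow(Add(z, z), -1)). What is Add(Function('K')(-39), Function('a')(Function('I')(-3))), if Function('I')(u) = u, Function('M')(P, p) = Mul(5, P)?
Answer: Rational(25, 4) ≈ 6.2500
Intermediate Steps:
Function('K')(z) = 3 (Function('K')(z) = Mul(Add(z, Mul(5, z)), Pow(Add(z, z), -1)) = Mul(Mul(6, z), Pow(Mul(2, z), -1)) = Mul(Mul(6, z), Mul(Rational(1, 2), Pow(z, -1))) = 3)
Function('a')(y) = Add(4, Mul(Rational(1, 4), y)) (Function('a')(y) = Mul(Rational(1, 4), Add(16, y)) = Add(4, Mul(Rational(1, 4), y)))
Add(Function('K')(-39), Function('a')(Function('I')(-3))) = Add(3, Add(4, Mul(Rational(1, 4), -3))) = Add(3, Add(4, Rational(-3, 4))) = Add(3, Rational(13, 4)) = Rational(25, 4)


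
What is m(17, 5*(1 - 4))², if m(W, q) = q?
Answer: 225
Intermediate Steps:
m(17, 5*(1 - 4))² = (5*(1 - 4))² = (5*(-3))² = (-15)² = 225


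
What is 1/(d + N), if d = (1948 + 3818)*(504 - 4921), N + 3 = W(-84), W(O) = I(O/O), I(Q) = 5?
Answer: -1/25468420 ≈ -3.9264e-8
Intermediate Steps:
W(O) = 5
N = 2 (N = -3 + 5 = 2)
d = -25468422 (d = 5766*(-4417) = -25468422)
1/(d + N) = 1/(-25468422 + 2) = 1/(-25468420) = -1/25468420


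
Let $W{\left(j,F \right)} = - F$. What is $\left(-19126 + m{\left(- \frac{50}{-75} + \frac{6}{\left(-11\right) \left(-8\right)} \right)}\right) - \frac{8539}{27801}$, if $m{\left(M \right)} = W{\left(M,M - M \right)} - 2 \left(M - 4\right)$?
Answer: $- \frac{11694076153}{611622} \approx -19120.0$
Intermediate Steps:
$m{\left(M \right)} = 8 - 2 M$ ($m{\left(M \right)} = - (M - M) - 2 \left(M - 4\right) = \left(-1\right) 0 - 2 \left(-4 + M\right) = 0 - \left(-8 + 2 M\right) = 8 - 2 M$)
$\left(-19126 + m{\left(- \frac{50}{-75} + \frac{6}{\left(-11\right) \left(-8\right)} \right)}\right) - \frac{8539}{27801} = \left(-19126 + \left(8 - 2 \left(- \frac{50}{-75} + \frac{6}{\left(-11\right) \left(-8\right)}\right)\right)\right) - \frac{8539}{27801} = \left(-19126 + \left(8 - 2 \left(\left(-50\right) \left(- \frac{1}{75}\right) + \frac{6}{88}\right)\right)\right) - \frac{8539}{27801} = \left(-19126 + \left(8 - 2 \left(\frac{2}{3} + 6 \cdot \frac{1}{88}\right)\right)\right) - \frac{8539}{27801} = \left(-19126 + \left(8 - 2 \left(\frac{2}{3} + \frac{3}{44}\right)\right)\right) - \frac{8539}{27801} = \left(-19126 + \left(8 - \frac{97}{66}\right)\right) - \frac{8539}{27801} = \left(-19126 + \frac{431}{66}\right) - \frac{8539}{27801} = - \frac{1261885}{66} - \frac{8539}{27801} = - \frac{11694076153}{611622}$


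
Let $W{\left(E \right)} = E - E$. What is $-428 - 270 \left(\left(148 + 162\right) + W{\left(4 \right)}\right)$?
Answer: $-84128$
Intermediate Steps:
$W{\left(E \right)} = 0$
$-428 - 270 \left(\left(148 + 162\right) + W{\left(4 \right)}\right) = -428 - 270 \left(\left(148 + 162\right) + 0\right) = -428 - 270 \left(310 + 0\right) = -428 - 83700 = -84128$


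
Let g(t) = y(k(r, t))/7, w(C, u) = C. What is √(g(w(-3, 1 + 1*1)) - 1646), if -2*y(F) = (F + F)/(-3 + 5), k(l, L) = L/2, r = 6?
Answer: I*√322595/14 ≈ 40.57*I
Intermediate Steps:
k(l, L) = L/2 (k(l, L) = L*(½) = L/2)
y(F) = -F/2 (y(F) = -(F + F)/(2*(-3 + 5)) = -2*F/(2*2) = -F/2)
g(t) = -t/28 (g(t) = -t/4/7 = -t/4*(⅐) = -t/28)
√(g(w(-3, 1 + 1*1)) - 1646) = √(-1/28*(-3) - 1646) = √(3/28 - 1646) = √(-46085/28) = I*√322595/14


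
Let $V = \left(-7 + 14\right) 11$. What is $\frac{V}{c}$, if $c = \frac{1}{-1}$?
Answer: $-77$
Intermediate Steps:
$c = -1$
$V = 77$ ($V = 7 \cdot 11 = 77$)
$\frac{V}{c} = \frac{77}{-1} = 77 \left(-1\right) = -77$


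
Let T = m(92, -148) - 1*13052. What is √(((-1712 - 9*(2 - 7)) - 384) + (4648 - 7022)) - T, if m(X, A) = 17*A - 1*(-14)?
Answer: 15554 + 5*I*√177 ≈ 15554.0 + 66.521*I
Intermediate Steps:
m(X, A) = 14 + 17*A (m(X, A) = 17*A + 14 = 14 + 17*A)
T = -15554 (T = (14 + 17*(-148)) - 1*13052 = (14 - 2516) - 13052 = -2502 - 13052 = -15554)
√(((-1712 - 9*(2 - 7)) - 384) + (4648 - 7022)) - T = √(((-1712 - 9*(2 - 7)) - 384) + (4648 - 7022)) - 1*(-15554) = √(((-1712 - 9*(-5)) - 384) - 2374) + 15554 = √(((-1712 + 45) - 384) - 2374) + 15554 = √((-1667 - 384) - 2374) + 15554 = √(-2051 - 2374) + 15554 = √(-4425) + 15554 = 5*I*√177 + 15554 = 15554 + 5*I*√177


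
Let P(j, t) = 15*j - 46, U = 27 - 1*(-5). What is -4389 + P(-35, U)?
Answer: -4960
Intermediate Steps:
U = 32 (U = 27 + 5 = 32)
P(j, t) = -46 + 15*j
-4389 + P(-35, U) = -4389 + (-46 + 15*(-35)) = -4389 + (-46 - 525) = -4389 - 571 = -4960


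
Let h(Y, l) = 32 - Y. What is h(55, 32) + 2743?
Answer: 2720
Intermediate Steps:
h(55, 32) + 2743 = (32 - 1*55) + 2743 = (32 - 55) + 2743 = -23 + 2743 = 2720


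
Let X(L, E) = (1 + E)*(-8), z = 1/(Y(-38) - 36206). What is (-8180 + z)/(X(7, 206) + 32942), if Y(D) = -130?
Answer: -297228481/1136808096 ≈ -0.26146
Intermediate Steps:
z = -1/36336 (z = 1/(-130 - 36206) = 1/(-36336) = -1/36336 ≈ -2.7521e-5)
X(L, E) = -8 - 8*E
(-8180 + z)/(X(7, 206) + 32942) = (-8180 - 1/36336)/((-8 - 8*206) + 32942) = -297228481/(36336*((-8 - 1648) + 32942)) = -297228481/(36336*(-1656 + 32942)) = -297228481/36336/31286 = -297228481/36336*1/31286 = -297228481/1136808096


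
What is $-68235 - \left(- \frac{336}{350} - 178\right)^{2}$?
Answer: $- \frac{62663551}{625} \approx -1.0026 \cdot 10^{5}$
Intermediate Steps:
$-68235 - \left(- \frac{336}{350} - 178\right)^{2} = -68235 - \left(\left(-336\right) \frac{1}{350} - 178\right)^{2} = -68235 - \left(- \frac{24}{25} - 178\right)^{2} = -68235 - \left(- \frac{4474}{25}\right)^{2} = -68235 - \frac{20016676}{625} = - \frac{62663551}{625}$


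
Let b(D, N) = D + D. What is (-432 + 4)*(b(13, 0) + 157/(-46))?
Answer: -222346/23 ≈ -9667.2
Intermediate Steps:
b(D, N) = 2*D
(-432 + 4)*(b(13, 0) + 157/(-46)) = (-432 + 4)*(2*13 + 157/(-46)) = -428*(26 + 157*(-1/46)) = -428*(26 - 157/46) = -428*1039/46 = -222346/23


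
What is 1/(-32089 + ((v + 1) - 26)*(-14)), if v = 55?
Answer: -1/32509 ≈ -3.0761e-5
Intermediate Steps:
1/(-32089 + ((v + 1) - 26)*(-14)) = 1/(-32089 + ((55 + 1) - 26)*(-14)) = 1/(-32089 + (56 - 26)*(-14)) = 1/(-32089 + 30*(-14)) = 1/(-32089 - 420) = 1/(-32509) = -1/32509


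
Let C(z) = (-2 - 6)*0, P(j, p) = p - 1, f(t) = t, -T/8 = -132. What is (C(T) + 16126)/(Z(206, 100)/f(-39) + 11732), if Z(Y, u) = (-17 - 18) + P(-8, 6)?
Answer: 9529/6933 ≈ 1.3744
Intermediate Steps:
T = 1056 (T = -8*(-132) = 1056)
P(j, p) = -1 + p
C(z) = 0 (C(z) = -8*0 = 0)
Z(Y, u) = -30 (Z(Y, u) = (-17 - 18) + (-1 + 6) = -35 + 5 = -30)
(C(T) + 16126)/(Z(206, 100)/f(-39) + 11732) = (0 + 16126)/(-30/(-39) + 11732) = 16126/(-30*(-1/39) + 11732) = 16126/(10/13 + 11732) = 16126/(152526/13) = 16126*(13/152526) = 9529/6933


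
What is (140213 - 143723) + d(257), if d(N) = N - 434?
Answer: -3687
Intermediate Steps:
d(N) = -434 + N
(140213 - 143723) + d(257) = (140213 - 143723) + (-434 + 257) = -3510 - 177 = -3687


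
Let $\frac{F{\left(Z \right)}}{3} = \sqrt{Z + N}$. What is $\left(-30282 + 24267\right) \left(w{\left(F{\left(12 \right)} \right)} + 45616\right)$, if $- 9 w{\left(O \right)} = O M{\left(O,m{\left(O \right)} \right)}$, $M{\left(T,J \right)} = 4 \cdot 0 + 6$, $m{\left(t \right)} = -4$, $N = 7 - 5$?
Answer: $-274380240 + 12030 \sqrt{14} \approx -2.7434 \cdot 10^{8}$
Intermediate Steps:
$N = 2$
$M{\left(T,J \right)} = 6$ ($M{\left(T,J \right)} = 0 + 6 = 6$)
$F{\left(Z \right)} = 3 \sqrt{2 + Z}$ ($F{\left(Z \right)} = 3 \sqrt{Z + 2} = 3 \sqrt{2 + Z}$)
$w{\left(O \right)} = - \frac{2 O}{3}$ ($w{\left(O \right)} = - \frac{O 6}{9} = - \frac{6 O}{9} = - \frac{2 O}{3}$)
$\left(-30282 + 24267\right) \left(w{\left(F{\left(12 \right)} \right)} + 45616\right) = \left(-30282 + 24267\right) \left(- \frac{2 \cdot 3 \sqrt{2 + 12}}{3} + 45616\right) = - 6015 \left(- \frac{2 \cdot 3 \sqrt{14}}{3} + 45616\right) = - 6015 \left(- 2 \sqrt{14} + 45616\right) = - 6015 \left(45616 - 2 \sqrt{14}\right) = -274380240 + 12030 \sqrt{14}$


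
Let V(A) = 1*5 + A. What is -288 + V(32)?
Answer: -251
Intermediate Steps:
V(A) = 5 + A
-288 + V(32) = -288 + (5 + 32) = -288 + 37 = -251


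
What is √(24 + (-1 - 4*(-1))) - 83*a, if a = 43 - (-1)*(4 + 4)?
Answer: -4233 + 3*√3 ≈ -4227.8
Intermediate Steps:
a = 51 (a = 43 - (-1)*8 = 43 - 1*(-8) = 43 + 8 = 51)
√(24 + (-1 - 4*(-1))) - 83*a = √(24 + (-1 - 4*(-1))) - 83*51 = √(24 + (-1 + 4)) - 4233 = √(24 + 3) - 4233 = √27 - 4233 = 3*√3 - 4233 = -4233 + 3*√3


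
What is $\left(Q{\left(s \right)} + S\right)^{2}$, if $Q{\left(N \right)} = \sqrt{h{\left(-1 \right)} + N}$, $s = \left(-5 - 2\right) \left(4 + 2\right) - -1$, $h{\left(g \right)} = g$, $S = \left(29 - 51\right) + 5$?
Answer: $\left(17 - i \sqrt{42}\right)^{2} \approx 247.0 - 220.35 i$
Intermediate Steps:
$S = -17$ ($S = -22 + 5 = -17$)
$s = -41$ ($s = \left(-7\right) 6 + 1 = -42 + 1 = -41$)
$Q{\left(N \right)} = \sqrt{-1 + N}$
$\left(Q{\left(s \right)} + S\right)^{2} = \left(\sqrt{-1 - 41} - 17\right)^{2} = \left(\sqrt{-42} - 17\right)^{2} = \left(i \sqrt{42} - 17\right)^{2} = \left(-17 + i \sqrt{42}\right)^{2}$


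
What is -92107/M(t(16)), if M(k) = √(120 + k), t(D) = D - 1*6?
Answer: -92107*√130/130 ≈ -8078.3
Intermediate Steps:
t(D) = -6 + D (t(D) = D - 6 = -6 + D)
-92107/M(t(16)) = -92107/√(120 + (-6 + 16)) = -92107/√(120 + 10) = -92107*√130/130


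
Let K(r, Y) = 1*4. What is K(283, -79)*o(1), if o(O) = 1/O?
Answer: 4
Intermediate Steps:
K(r, Y) = 4
K(283, -79)*o(1) = 4/1 = 4*1 = 4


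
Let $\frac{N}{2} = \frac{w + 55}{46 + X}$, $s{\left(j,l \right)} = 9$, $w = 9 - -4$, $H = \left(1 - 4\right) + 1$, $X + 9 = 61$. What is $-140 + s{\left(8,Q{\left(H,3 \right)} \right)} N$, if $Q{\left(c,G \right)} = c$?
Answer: $- \frac{6248}{49} \approx -127.51$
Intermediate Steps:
$X = 52$ ($X = -9 + 61 = 52$)
$H = -2$ ($H = -3 + 1 = -2$)
$w = 13$ ($w = 9 + 4 = 13$)
$N = \frac{68}{49}$ ($N = 2 \frac{13 + 55}{46 + 52} = 2 \cdot \frac{68}{98} = 2 \cdot 68 \cdot \frac{1}{98} = 2 \cdot \frac{34}{49} = \frac{68}{49} \approx 1.3878$)
$-140 + s{\left(8,Q{\left(H,3 \right)} \right)} N = -140 + 9 \cdot \frac{68}{49} = -140 + \frac{612}{49} = - \frac{6248}{49}$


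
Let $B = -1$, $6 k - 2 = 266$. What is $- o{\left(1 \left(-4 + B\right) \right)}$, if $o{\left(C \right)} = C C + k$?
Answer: $- \frac{209}{3} \approx -69.667$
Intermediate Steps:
$k = \frac{134}{3}$ ($k = \frac{1}{3} + \frac{1}{6} \cdot 266 = \frac{1}{3} + \frac{133}{3} = \frac{134}{3} \approx 44.667$)
$o{\left(C \right)} = \frac{134}{3} + C^{2}$ ($o{\left(C \right)} = C C + \frac{134}{3} = C^{2} + \frac{134}{3} = \frac{134}{3} + C^{2}$)
$- o{\left(1 \left(-4 + B\right) \right)} = - (\frac{134}{3} + \left(1 \left(-4 - 1\right)\right)^{2}) = - (\frac{134}{3} + \left(1 \left(-5\right)\right)^{2}) = - (\frac{134}{3} + \left(-5\right)^{2}) = - (\frac{134}{3} + 25) = \left(-1\right) \frac{209}{3} = - \frac{209}{3}$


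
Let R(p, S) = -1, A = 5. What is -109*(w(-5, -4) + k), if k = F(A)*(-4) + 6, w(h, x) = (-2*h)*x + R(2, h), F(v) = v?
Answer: 5995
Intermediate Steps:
w(h, x) = -1 - 2*h*x (w(h, x) = (-2*h)*x - 1 = -2*h*x - 1 = -1 - 2*h*x)
k = -14 (k = 5*(-4) + 6 = -20 + 6 = -14)
-109*(w(-5, -4) + k) = -109*((-1 - 2*(-5)*(-4)) - 14) = -109*((-1 - 40) - 14) = -109*(-41 - 14) = -109*(-55) = 5995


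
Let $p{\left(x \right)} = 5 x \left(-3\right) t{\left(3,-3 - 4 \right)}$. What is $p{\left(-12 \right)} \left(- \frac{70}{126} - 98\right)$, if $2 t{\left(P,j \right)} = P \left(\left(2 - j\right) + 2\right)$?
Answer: $-292710$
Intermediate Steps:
$t{\left(P,j \right)} = \frac{P \left(4 - j\right)}{2}$ ($t{\left(P,j \right)} = \frac{P \left(\left(2 - j\right) + 2\right)}{2} = \frac{P \left(4 - j\right)}{2}$)
$p{\left(x \right)} = - \frac{495 x}{2}$ ($p{\left(x \right)} = 5 x \left(-3\right) \frac{1}{2} \cdot 3 \left(4 - \left(-3 - 4\right)\right) = - 15 x \frac{1}{2} \cdot 3 \left(4 - -7\right) = - 15 x \frac{1}{2} \cdot 3 \left(4 + 7\right) = - 15 x \frac{1}{2} \cdot 3 \cdot 11 = - 15 x \frac{33}{2} = - \frac{495 x}{2}$)
$p{\left(-12 \right)} \left(- \frac{70}{126} - 98\right) = \left(- \frac{495}{2}\right) \left(-12\right) \left(- \frac{70}{126} - 98\right) = 2970 \left(\left(-70\right) \frac{1}{126} - 98\right) = 2970 \left(- \frac{5}{9} - 98\right) = 2970 \left(- \frac{887}{9}\right) = -292710$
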